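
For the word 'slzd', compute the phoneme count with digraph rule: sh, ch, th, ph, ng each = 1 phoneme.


Parsing 'slzd' greedily, digraphs first:
  's' -> consonant phoneme (phonemes so far: 1)
  'l' -> consonant phoneme (phonemes so far: 2)
  'z' -> consonant phoneme (phonemes so far: 3)
  'd' -> consonant phoneme (phonemes so far: 4)
Total phonemes: 4

4


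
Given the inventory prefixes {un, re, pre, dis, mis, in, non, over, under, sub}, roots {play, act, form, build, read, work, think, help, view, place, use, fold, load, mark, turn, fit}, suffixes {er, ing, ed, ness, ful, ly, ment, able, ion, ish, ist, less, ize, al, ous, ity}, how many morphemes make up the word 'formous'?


Segmenting 'formous' against the inventory:
  'form' -> root (morpheme 1)
  'ous' -> suffix (morpheme 2)
Total morphemes: 2

2


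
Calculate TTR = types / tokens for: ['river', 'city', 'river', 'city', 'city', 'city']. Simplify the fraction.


Tokens: 6
Unique types: ('city', 'river') = 2
TTR = 2/6
Simplify: divide both by 2 -> 1/3
TTR = 1/3

1/3


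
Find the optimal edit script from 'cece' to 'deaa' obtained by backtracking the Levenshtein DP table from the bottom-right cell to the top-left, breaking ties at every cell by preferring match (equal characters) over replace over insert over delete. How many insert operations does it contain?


Edit distance = 3. Backtracking from cell (4, 4) with preference match > replace > insert > delete,
then listing the resulting alignment 'cece' -> 'deaa' left to right:
  Step 1: replace c->d
  Step 2: keep 'e'
  Step 3: replace c->a
  Step 4: replace e->a
Total insertions: 0

0


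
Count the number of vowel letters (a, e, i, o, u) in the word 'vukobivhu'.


Scanning each character of 'vukobivhu':
  Position 1: 'v' -> consonant (running count: 0)
  Position 2: 'u' -> vowel (running count: 1)
  Position 3: 'k' -> consonant (running count: 1)
  Position 4: 'o' -> vowel (running count: 2)
  Position 5: 'b' -> consonant (running count: 2)
  Position 6: 'i' -> vowel (running count: 3)
  Position 7: 'v' -> consonant (running count: 3)
  Position 8: 'h' -> consonant (running count: 3)
  Position 9: 'u' -> vowel (running count: 4)
Total vowels: 4

4


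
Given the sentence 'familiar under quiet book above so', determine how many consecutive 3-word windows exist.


Word trigrams from [6] words:
  Trigram 1: (familiar under quiet)
  Trigram 2: (under quiet book)
  Trigram 3: (quiet book above)
  Trigram 4: (book above so)
Total word trigrams: 6 - 2 = 4

4


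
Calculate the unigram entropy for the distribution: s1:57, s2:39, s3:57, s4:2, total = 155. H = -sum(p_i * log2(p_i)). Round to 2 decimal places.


Computing entropy H = -sum(p_i * log2(p_i)):
  s1: p = 57/155 = 0.3677, -p*log2(p) = 0.5307
  s2: p = 39/155 = 0.2516, -p*log2(p) = 0.5009
  s3: p = 57/155 = 0.3677, -p*log2(p) = 0.5307
  s4: p = 2/155 = 0.0129, -p*log2(p) = 0.0810
H = sum of terms = 1.6433
Rounded to 2 decimals: 1.64

1.64


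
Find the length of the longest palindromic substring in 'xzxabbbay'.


Scanning 'xzxabbbay' for palindromic substrings.
Substring at positions 3-7: 'abbba'.
Check: reverse('abbba') = 'abbba' -> palindrome confirmed.
Neighbouring characters ('x' / 'y') break symmetry, so it cannot extend further.
No longer palindromic substring exists; longest length = 5

5


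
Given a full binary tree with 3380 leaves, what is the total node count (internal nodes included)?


Leaf nodes (terminals): 3380
Internal nodes = n - 1 = 3380 - 1 = 3379
Total = leaves + internal = 3380 + 3379 = 6759

6759


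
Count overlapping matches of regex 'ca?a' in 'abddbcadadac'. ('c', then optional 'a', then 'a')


Pattern: ca?a means 'c', then optional 'a', then 'a'.
Scanning 'abddbcadadac' position-by-position:
  Pos 0: window 'abd' -> no
  Pos 1: window 'bdd' -> no
  Pos 2: window 'ddb' -> no
  Pos 3: window 'dbc' -> no
  Pos 4: window 'bca' -> no
  Pos 5: window 'cad' -> MATCH
  Pos 6: window 'ada' -> no
  Pos 7: window 'dad' -> no
  Pos 8: window 'ada' -> no
  Pos 9: window 'dac' -> no
  Pos 10: window 'ac' -> no
  Pos 11: window 'c' -> no
Total matches: 1

1


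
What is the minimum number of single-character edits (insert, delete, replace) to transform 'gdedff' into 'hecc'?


Building DP table for s1='gdedff' (len 6) and s2='hecc' (len 4):
       h  e  c  c
    0  1  2  3  4
  g 1  1  2  3  4
  d 2  2  2  3  4
  e 3  3  2  3  4
  d 4  4  3  3  4
  f 5  5  4  4  4
  f 6  6  5  5  5
Edit distance = dp[6][4] = 5

5


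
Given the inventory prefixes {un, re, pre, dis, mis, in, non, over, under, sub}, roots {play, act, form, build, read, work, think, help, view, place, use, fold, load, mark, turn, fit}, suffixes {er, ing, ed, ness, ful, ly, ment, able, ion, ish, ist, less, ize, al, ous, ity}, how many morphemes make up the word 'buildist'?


Segmenting 'buildist' against the inventory:
  'build' -> root (morpheme 1)
  'ist' -> suffix (morpheme 2)
Total morphemes: 2

2


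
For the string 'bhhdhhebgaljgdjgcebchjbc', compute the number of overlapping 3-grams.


String 'bhhdhhebgaljgdjgcebchjbc' has length L = 24.
Number of overlapping n-grams = L - n + 1
Substituting: 24 - 3 + 1 = 22

22


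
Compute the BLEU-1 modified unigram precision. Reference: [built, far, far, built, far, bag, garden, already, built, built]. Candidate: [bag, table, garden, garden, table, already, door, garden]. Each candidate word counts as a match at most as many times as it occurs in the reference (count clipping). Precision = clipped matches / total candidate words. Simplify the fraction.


Reference word counts: {'already': 1, 'bag': 1, 'built': 4, 'far': 3, 'garden': 1}
Checking each candidate word (with clipping):
  'bag' -> in reference (ref count 1, used 1/1) -> match (matches: 1)
  'table' -> not in reference -> no match (matches: 1)
  'garden' -> in reference (ref count 1, used 1/1) -> match (matches: 2)
  'garden' -> ref count 1 already used up (1/1) -> clipped, no match (matches: 2)
  'table' -> not in reference -> no match (matches: 2)
  'already' -> in reference (ref count 1, used 1/1) -> match (matches: 3)
  'door' -> not in reference -> no match (matches: 3)
  'garden' -> ref count 1 already used up (1/1) -> clipped, no match (matches: 3)
Clipped matches: 3, Candidate length: 8
Precision = 3/8

3/8


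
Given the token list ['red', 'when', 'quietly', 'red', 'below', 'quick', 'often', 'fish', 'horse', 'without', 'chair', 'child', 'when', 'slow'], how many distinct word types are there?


Listing all tokens and tracking unique types:
  Token 1: 'red' -> NEW (unique so far: 1)
  Token 2: 'when' -> NEW (unique so far: 2)
  Token 3: 'quietly' -> NEW (unique so far: 3)
  Token 4: 'red' -> duplicate (unique so far: 3)
  Token 5: 'below' -> NEW (unique so far: 4)
  Token 6: 'quick' -> NEW (unique so far: 5)
  Token 7: 'often' -> NEW (unique so far: 6)
  Token 8: 'fish' -> NEW (unique so far: 7)
  Token 9: 'horse' -> NEW (unique so far: 8)
  Token 10: 'without' -> NEW (unique so far: 9)
  Token 11: 'chair' -> NEW (unique so far: 10)
  Token 12: 'child' -> NEW (unique so far: 11)
  Token 13: 'when' -> duplicate (unique so far: 11)
  Token 14: 'slow' -> NEW (unique so far: 12)
Unique types: ('below', 'chair', 'child', 'fish', 'horse', 'often', 'quick', 'quietly', 'red', 'slow', 'when', 'without')
Vocabulary size: 12

12


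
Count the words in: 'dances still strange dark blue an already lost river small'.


Counting words by splitting on spaces:
  Word 1: 'dances'
  Word 2: 'still'
  Word 3: 'strange'
  Word 4: 'dark'
  Word 5: 'blue'
  Word 6: 'an'
  Word 7: 'already'
  Word 8: 'lost'
  Word 9: 'river'
  Word 10: 'small'
Total words: 10

10


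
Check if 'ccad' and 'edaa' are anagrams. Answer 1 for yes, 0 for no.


Sort characters of 'ccad': 'accd'
Sort characters of 'edaa': 'aade'
Sorted forms differ -> they are NOT anagrams
Result: 0

0


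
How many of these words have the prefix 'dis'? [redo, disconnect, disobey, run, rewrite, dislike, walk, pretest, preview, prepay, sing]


Checking each word for prefix 'dis':
  'redo' -> no (count: 0)
  'disconnect' -> YES, starts with 'dis' (count: 1)
  'disobey' -> YES, starts with 'dis' (count: 2)
  'run' -> no (count: 2)
  'rewrite' -> no (count: 2)
  'dislike' -> YES, starts with 'dis' (count: 3)
  'walk' -> no (count: 3)
  'pretest' -> no (count: 3)
  'preview' -> no (count: 3)
  'prepay' -> no (count: 3)
  'sing' -> no (count: 3)
Total with prefix 'dis': 3

3


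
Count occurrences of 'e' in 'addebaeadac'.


Scanning 'addebaeadac' for 'e':
  Position 3: 'e' -> MATCH (count: 1)
  Position 6: 'e' -> MATCH (count: 2)
Total occurrences of 'e': 2

2


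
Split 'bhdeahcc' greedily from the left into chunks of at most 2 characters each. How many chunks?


'bhdeahcc' has 8 characters.
Chunking with max size 2:
  Chunk 1: 'bh' (positions 0-1)
  Chunk 2: 'de' (positions 2-3)
  Chunk 3: 'ah' (positions 4-5)
  Chunk 4: 'cc' (positions 6-7)
Total chunks: ceil(8 / 2) = 4

4


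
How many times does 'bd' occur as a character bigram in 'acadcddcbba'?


Scanning 'acadcddcbba' for bigram 'bd':
  Position 0: 'ac' -> no
  Position 1: 'ca' -> no
  Position 2: 'ad' -> no
  Position 3: 'dc' -> no
  Position 4: 'cd' -> no
  Position 5: 'dd' -> no
  Position 6: 'dc' -> no
  Position 7: 'cb' -> no
  Position 8: 'bb' -> no
  Position 9: 'ba' -> no
Total matches: 0

0


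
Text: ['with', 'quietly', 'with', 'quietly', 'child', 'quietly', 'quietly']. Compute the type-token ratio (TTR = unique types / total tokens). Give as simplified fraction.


Tokens: 7
Unique types: ('child', 'quietly', 'with') = 3
TTR = 3/7
Already in lowest terms.

3/7


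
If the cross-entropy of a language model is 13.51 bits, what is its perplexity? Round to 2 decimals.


Perplexity formula: PP = 2^H
H = 13.51
PP = 2^13.51
Decompose: 2^13.51 = 2^13 * 2^0.51
2^13 = 8192, 2^0.51 ~ 1.4240502
PP ~ 8192 * 1.4240502 = 11665.8192384
Rounded to 2 decimals: 11665.82

11665.82


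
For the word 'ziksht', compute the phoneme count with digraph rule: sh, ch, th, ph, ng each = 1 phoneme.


Parsing 'ziksht' greedily, digraphs first:
  'z' -> consonant phoneme (phonemes so far: 1)
  'i' -> vowel phoneme (phonemes so far: 2)
  'k' -> consonant phoneme (phonemes so far: 3)
  'sh' -> digraph (1 consonant phoneme) (phonemes so far: 4)
  't' -> consonant phoneme (phonemes so far: 5)
Total phonemes: 5

5


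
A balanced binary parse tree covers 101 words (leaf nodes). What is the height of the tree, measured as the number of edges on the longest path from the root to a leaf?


In a balanced binary tree with n leaves the deepest leaf is ceil(log2(n)) edges below the root.
log2(101) = 6.6582
ceil(6.6582) = 7
height (edges) = 7

7


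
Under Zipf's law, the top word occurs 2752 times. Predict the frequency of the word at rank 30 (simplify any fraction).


Zipf's law: freq(rank) = f1 / rank
f1 = 2752, rank = 30
freq = 2752 / 30
GCD(2752, 30) = 2
Simplified: 1376/15

1376/15


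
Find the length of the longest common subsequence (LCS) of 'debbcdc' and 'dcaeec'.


DP table for LCS of 'debbcdc' and 'dcaeec':
       d  c  a  e  e  c
    0  0  0  0  0  0  0
  d 0  1  1  1  1  1  1
  e 0  1  1  1  2  2  2
  b 0  1  1  1  2  2  2
  b 0  1  1  1  2  2  2
  c 0  1  2  2  2  2  3
  d 0  1  2  2  2  2  3
  c 0  1  2  2  2  2  3
LCS: 'dec'
LCS length = 3

3


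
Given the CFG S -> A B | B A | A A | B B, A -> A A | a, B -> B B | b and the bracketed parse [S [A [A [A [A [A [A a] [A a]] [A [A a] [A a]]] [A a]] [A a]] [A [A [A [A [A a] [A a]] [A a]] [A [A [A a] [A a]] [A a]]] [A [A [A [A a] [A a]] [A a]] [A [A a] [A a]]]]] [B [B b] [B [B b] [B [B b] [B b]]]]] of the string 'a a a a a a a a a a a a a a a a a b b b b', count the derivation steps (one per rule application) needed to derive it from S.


Every bracketed nonterminal node [X ...] in the tree is produced by exactly one rule application.
Reading the tree off as a leftmost derivation:
  Step 1: S  =>  A B   (applied S -> A B)
  Step 2: A B  =>  A A B   (applied A -> A A)
  Step 3: A A B  =>  A A A B   (applied A -> A A)
  Step 4: A A A B  =>  A A A A B   (applied A -> A A)
  Step 5: A A A A B  =>  A A A A A B   (applied A -> A A)
  Step 6: A A A A A B  =>  A A A A A A B   (applied A -> A A)
  Step 7: A A A A A A B  =>  a A A A A A B   (applied A -> a)
  Step 8: a A A A A A B  =>  a a A A A A B   (applied A -> a)
  Step 9: a a A A A A B  =>  a a A A A A A B   (applied A -> A A)
  Step 10: a a A A A A A B  =>  a a a A A A A B   (applied A -> a)
  Step 11: a a a A A A A B  =>  a a a a A A A B   (applied A -> a)
  Step 12: a a a a A A A B  =>  a a a a a A A B   (applied A -> a)
  Step 13: a a a a a A A B  =>  a a a a a a A B   (applied A -> a)
  Step 14: a a a a a a A B  =>  a a a a a a A A B   (applied A -> A A)
  Step 15: a a a a a a A A B  =>  a a a a a a A A A B   (applied A -> A A)
  Step 16: a a a a a a A A A B  =>  a a a a a a A A A A B   (applied A -> A A)
  Step 17: a a a a a a A A A A B  =>  a a a a a a A A A A A B   (applied A -> A A)
  Step 18: a a a a a a A A A A A B  =>  a a a a a a a A A A A B   (applied A -> a)
  Step 19: a a a a a a a A A A A B  =>  a a a a a a a a A A A B   (applied A -> a)
  Step 20: a a a a a a a a A A A B  =>  a a a a a a a a a A A B   (applied A -> a)
  Step 21: a a a a a a a a a A A B  =>  a a a a a a a a a A A A B   (applied A -> A A)
  Step 22: a a a a a a a a a A A A B  =>  a a a a a a a a a A A A A B   (applied A -> A A)
  Step 23: a a a a a a a a a A A A A B  =>  a a a a a a a a a a A A A B   (applied A -> a)
  Step 24: a a a a a a a a a a A A A B  =>  a a a a a a a a a a a A A B   (applied A -> a)
  Step 25: a a a a a a a a a a a A A B  =>  a a a a a a a a a a a a A B   (applied A -> a)
  Step 26: a a a a a a a a a a a a A B  =>  a a a a a a a a a a a a A A B   (applied A -> A A)
  Step 27: a a a a a a a a a a a a A A B  =>  a a a a a a a a a a a a A A A B   (applied A -> A A)
  Step 28: a a a a a a a a a a a a A A A B  =>  a a a a a a a a a a a a A A A A B   (applied A -> A A)
  Step 29: a a a a a a a a a a a a A A A A B  =>  a a a a a a a a a a a a a A A A B   (applied A -> a)
  Step 30: a a a a a a a a a a a a a A A A B  =>  a a a a a a a a a a a a a a A A B   (applied A -> a)
  Step 31: a a a a a a a a a a a a a a A A B  =>  a a a a a a a a a a a a a a a A B   (applied A -> a)
  Step 32: a a a a a a a a a a a a a a a A B  =>  a a a a a a a a a a a a a a a A A B   (applied A -> A A)
  Step 33: a a a a a a a a a a a a a a a A A B  =>  a a a a a a a a a a a a a a a a A B   (applied A -> a)
  Step 34: a a a a a a a a a a a a a a a a A B  =>  a a a a a a a a a a a a a a a a a B   (applied A -> a)
  Step 35: a a a a a a a a a a a a a a a a a B  =>  a a a a a a a a a a a a a a a a a B B   (applied B -> B B)
  Step 36: a a a a a a a a a a a a a a a a a B B  =>  a a a a a a a a a a a a a a a a a b B   (applied B -> b)
  Step 37: a a a a a a a a a a a a a a a a a b B  =>  a a a a a a a a a a a a a a a a a b B B   (applied B -> B B)
  Step 38: a a a a a a a a a a a a a a a a a b B B  =>  a a a a a a a a a a a a a a a a a b b B   (applied B -> b)
  Step 39: a a a a a a a a a a a a a a a a a b b B  =>  a a a a a a a a a a a a a a a a a b b B B   (applied B -> B B)
  Step 40: a a a a a a a a a a a a a a a a a b b B B  =>  a a a a a a a a a a a a a a a a a b b b B   (applied B -> b)
  Step 41: a a a a a a a a a a a a a a a a a b b b B  =>  a a a a a a a a a a a a a a a a a b b b b   (applied B -> b)
Final yield: a a a a a a a a a a a a a a a a a b b b b
Total rewrite steps: 41

41


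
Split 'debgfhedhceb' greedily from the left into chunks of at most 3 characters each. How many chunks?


'debgfhedhceb' has 12 characters.
Chunking with max size 3:
  Chunk 1: 'deb' (positions 0-2)
  Chunk 2: 'gfh' (positions 3-5)
  Chunk 3: 'edh' (positions 6-8)
  Chunk 4: 'ceb' (positions 9-11)
Total chunks: ceil(12 / 3) = 4

4


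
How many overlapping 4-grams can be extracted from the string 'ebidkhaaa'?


String 'ebidkhaaa' has length L = 9.
Number of overlapping n-grams = L - n + 1
Substituting: 9 - 4 + 1 = 6

6


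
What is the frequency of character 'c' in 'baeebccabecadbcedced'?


Scanning 'baeebccabecadbcedced' for 'c':
  Position 5: 'c' -> MATCH (count: 1)
  Position 6: 'c' -> MATCH (count: 2)
  Position 10: 'c' -> MATCH (count: 3)
  Position 14: 'c' -> MATCH (count: 4)
  Position 17: 'c' -> MATCH (count: 5)
Total occurrences of 'c': 5

5


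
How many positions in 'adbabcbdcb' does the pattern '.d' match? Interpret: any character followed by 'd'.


Pattern: .d means any character followed by 'd'.
Scanning 'adbabcbdcb' position-by-position:
  Pos 0: window 'ad' -> MATCH
  Pos 1: window 'db' -> no
  Pos 2: window 'ba' -> no
  Pos 3: window 'ab' -> no
  Pos 4: window 'bc' -> no
  Pos 5: window 'cb' -> no
  Pos 6: window 'bd' -> MATCH
  Pos 7: window 'dc' -> no
  Pos 8: window 'cb' -> no
  Pos 9: window 'b' -> no
Total matches: 2

2


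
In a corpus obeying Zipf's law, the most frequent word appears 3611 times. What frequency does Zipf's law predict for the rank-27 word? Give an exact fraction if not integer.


Zipf's law: freq(rank) = f1 / rank
f1 = 3611, rank = 27
freq = 3611 / 27
GCD(3611, 27) = 1
Simplified: 3611/27

3611/27


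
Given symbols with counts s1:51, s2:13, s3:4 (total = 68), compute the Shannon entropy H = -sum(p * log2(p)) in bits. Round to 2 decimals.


Computing entropy H = -sum(p_i * log2(p_i)):
  s1: p = 51/68 = 0.7500, -p*log2(p) = 0.3113
  s2: p = 13/68 = 0.1912, -p*log2(p) = 0.4563
  s3: p = 4/68 = 0.0588, -p*log2(p) = 0.2404
H = sum of terms = 1.0080
Rounded to 2 decimals: 1.01

1.01


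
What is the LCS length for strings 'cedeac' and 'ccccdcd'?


DP table for LCS of 'cedeac' and 'ccccdcd':
       c  c  c  c  d  c  d
    0  0  0  0  0  0  0  0
  c 0  1  1  1  1  1  1  1
  e 0  1  1  1  1  1  1  1
  d 0  1  1  1  1  2  2  2
  e 0  1  1  1  1  2  2  2
  a 0  1  1  1  1  2  2  2
  c 0  1  2  2  2  2  3  3
LCS: 'cdc'
LCS length = 3

3


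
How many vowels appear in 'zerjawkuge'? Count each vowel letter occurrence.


Scanning each character of 'zerjawkuge':
  Position 1: 'z' -> consonant (running count: 0)
  Position 2: 'e' -> vowel (running count: 1)
  Position 3: 'r' -> consonant (running count: 1)
  Position 4: 'j' -> consonant (running count: 1)
  Position 5: 'a' -> vowel (running count: 2)
  Position 6: 'w' -> consonant (running count: 2)
  Position 7: 'k' -> consonant (running count: 2)
  Position 8: 'u' -> vowel (running count: 3)
  Position 9: 'g' -> consonant (running count: 3)
  Position 10: 'e' -> vowel (running count: 4)
Total vowels: 4

4


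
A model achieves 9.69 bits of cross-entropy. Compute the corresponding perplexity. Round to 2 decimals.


Perplexity formula: PP = 2^H
H = 9.69
PP = 2^9.69
Decompose: 2^9.69 = 2^9 * 2^0.69
2^9 = 512, 2^0.69 ~ 1.6132835
PP ~ 512 * 1.6132835 = 826.0011520
Rounded to 2 decimals: 826.00

826.00


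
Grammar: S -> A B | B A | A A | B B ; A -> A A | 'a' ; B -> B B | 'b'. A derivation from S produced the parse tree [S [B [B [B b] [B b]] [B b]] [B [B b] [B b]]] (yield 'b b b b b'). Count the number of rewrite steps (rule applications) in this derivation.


Every bracketed nonterminal node [X ...] in the tree is produced by exactly one rule application.
Reading the tree off as a leftmost derivation:
  Step 1: S  =>  B B   (applied S -> B B)
  Step 2: B B  =>  B B B   (applied B -> B B)
  Step 3: B B B  =>  B B B B   (applied B -> B B)
  Step 4: B B B B  =>  b B B B   (applied B -> b)
  Step 5: b B B B  =>  b b B B   (applied B -> b)
  Step 6: b b B B  =>  b b b B   (applied B -> b)
  Step 7: b b b B  =>  b b b B B   (applied B -> B B)
  Step 8: b b b B B  =>  b b b b B   (applied B -> b)
  Step 9: b b b b B  =>  b b b b b   (applied B -> b)
Final yield: b b b b b
Total rewrite steps: 9

9


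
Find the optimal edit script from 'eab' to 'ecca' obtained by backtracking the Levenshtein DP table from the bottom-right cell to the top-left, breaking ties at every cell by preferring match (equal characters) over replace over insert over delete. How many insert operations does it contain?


Edit distance = 3. Backtracking from cell (3, 4) with preference match > replace > insert > delete,
then listing the resulting alignment 'eab' -> 'ecca' left to right:
  Step 1: keep 'e'
  Step 2: insert 'c' [insertion #1]
  Step 3: replace a->c
  Step 4: replace b->a
Total insertions: 1

1


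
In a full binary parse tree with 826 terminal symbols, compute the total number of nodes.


Leaf nodes (terminals): 826
Internal nodes = n - 1 = 826 - 1 = 825
Total = leaves + internal = 826 + 825 = 1651

1651


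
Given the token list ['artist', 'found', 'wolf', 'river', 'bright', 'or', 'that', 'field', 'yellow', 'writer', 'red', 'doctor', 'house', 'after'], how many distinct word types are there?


Listing all tokens and tracking unique types:
  Token 1: 'artist' -> NEW (unique so far: 1)
  Token 2: 'found' -> NEW (unique so far: 2)
  Token 3: 'wolf' -> NEW (unique so far: 3)
  Token 4: 'river' -> NEW (unique so far: 4)
  Token 5: 'bright' -> NEW (unique so far: 5)
  Token 6: 'or' -> NEW (unique so far: 6)
  Token 7: 'that' -> NEW (unique so far: 7)
  Token 8: 'field' -> NEW (unique so far: 8)
  Token 9: 'yellow' -> NEW (unique so far: 9)
  Token 10: 'writer' -> NEW (unique so far: 10)
  Token 11: 'red' -> NEW (unique so far: 11)
  Token 12: 'doctor' -> NEW (unique so far: 12)
  Token 13: 'house' -> NEW (unique so far: 13)
  Token 14: 'after' -> NEW (unique so far: 14)
Unique types: ('after', 'artist', 'bright', 'doctor', 'field', 'found', 'house', 'or', 'red', 'river', 'that', 'wolf', 'writer', 'yellow')
Vocabulary size: 14

14


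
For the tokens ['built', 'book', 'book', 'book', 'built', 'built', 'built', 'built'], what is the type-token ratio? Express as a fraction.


Tokens: 8
Unique types: ('book', 'built') = 2
TTR = 2/8
Simplify: divide both by 2 -> 1/4
TTR = 1/4

1/4


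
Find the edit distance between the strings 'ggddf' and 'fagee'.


Building DP table for s1='ggddf' (len 5) and s2='fagee' (len 5):
       f  a  g  e  e
    0  1  2  3  4  5
  g 1  1  2  2  3  4
  g 2  2  2  2  3  4
  d 3  3  3  3  3  4
  d 4  4  4  4  4  4
  f 5  4  5  5  5  5
Edit distance = dp[5][5] = 5

5


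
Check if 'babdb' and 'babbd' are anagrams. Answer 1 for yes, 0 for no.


Sort characters of 'babdb': 'abbbd'
Sort characters of 'babbd': 'abbbd'
Sorted forms match -> they ARE anagrams
Result: 1

1


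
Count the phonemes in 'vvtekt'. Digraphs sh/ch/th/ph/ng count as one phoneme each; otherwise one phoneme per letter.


Parsing 'vvtekt' greedily, digraphs first:
  'v' -> consonant phoneme (phonemes so far: 1)
  'v' -> consonant phoneme (phonemes so far: 2)
  't' -> consonant phoneme (phonemes so far: 3)
  'e' -> vowel phoneme (phonemes so far: 4)
  'k' -> consonant phoneme (phonemes so far: 5)
  't' -> consonant phoneme (phonemes so far: 6)
Total phonemes: 6

6


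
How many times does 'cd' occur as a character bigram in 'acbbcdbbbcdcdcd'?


Scanning 'acbbcdbbbcdcdcd' for bigram 'cd':
  Position 0: 'ac' -> no
  Position 1: 'cb' -> no
  Position 2: 'bb' -> no
  Position 3: 'bc' -> no
  Position 4: 'cd' -> MATCH
  Position 5: 'db' -> no
  Position 6: 'bb' -> no
  Position 7: 'bb' -> no
  Position 8: 'bc' -> no
  Position 9: 'cd' -> MATCH
  Position 10: 'dc' -> no
  Position 11: 'cd' -> MATCH
  Position 12: 'dc' -> no
  Position 13: 'cd' -> MATCH
Total matches: 4

4


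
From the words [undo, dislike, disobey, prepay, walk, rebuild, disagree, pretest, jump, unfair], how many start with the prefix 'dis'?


Checking each word for prefix 'dis':
  'undo' -> no (count: 0)
  'dislike' -> YES, starts with 'dis' (count: 1)
  'disobey' -> YES, starts with 'dis' (count: 2)
  'prepay' -> no (count: 2)
  'walk' -> no (count: 2)
  'rebuild' -> no (count: 2)
  'disagree' -> YES, starts with 'dis' (count: 3)
  'pretest' -> no (count: 3)
  'jump' -> no (count: 3)
  'unfair' -> no (count: 3)
Total with prefix 'dis': 3

3


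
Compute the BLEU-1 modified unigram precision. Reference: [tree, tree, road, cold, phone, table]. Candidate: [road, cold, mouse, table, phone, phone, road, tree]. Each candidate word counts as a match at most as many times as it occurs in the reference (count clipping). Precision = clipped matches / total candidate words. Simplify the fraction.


Reference word counts: {'cold': 1, 'phone': 1, 'road': 1, 'table': 1, 'tree': 2}
Checking each candidate word (with clipping):
  'road' -> in reference (ref count 1, used 1/1) -> match (matches: 1)
  'cold' -> in reference (ref count 1, used 1/1) -> match (matches: 2)
  'mouse' -> not in reference -> no match (matches: 2)
  'table' -> in reference (ref count 1, used 1/1) -> match (matches: 3)
  'phone' -> in reference (ref count 1, used 1/1) -> match (matches: 4)
  'phone' -> ref count 1 already used up (1/1) -> clipped, no match (matches: 4)
  'road' -> ref count 1 already used up (1/1) -> clipped, no match (matches: 4)
  'tree' -> in reference (ref count 2, used 1/2) -> match (matches: 5)
Clipped matches: 5, Candidate length: 8
Precision = 5/8

5/8


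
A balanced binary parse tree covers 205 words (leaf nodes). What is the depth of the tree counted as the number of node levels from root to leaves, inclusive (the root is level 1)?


In a balanced binary tree with n leaves the deepest leaf is ceil(log2(n)) edges below the root,
so counting node levels inclusive of root and leaves gives ceil(log2(n)) + 1 levels.
log2(205) = 7.6795
ceil(7.6795) = 8
levels = 8 + 1 = 9

9


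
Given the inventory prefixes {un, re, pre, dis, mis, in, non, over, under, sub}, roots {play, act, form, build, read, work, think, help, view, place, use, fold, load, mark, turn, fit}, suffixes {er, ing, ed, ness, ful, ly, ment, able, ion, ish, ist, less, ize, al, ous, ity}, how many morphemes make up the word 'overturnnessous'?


Segmenting 'overturnnessous' against the inventory:
  'over' -> prefix (morpheme 1)
  'turn' -> root (morpheme 2)
  'ness' -> suffix (morpheme 3)
  'ous' -> suffix (morpheme 4)
Total morphemes: 4

4


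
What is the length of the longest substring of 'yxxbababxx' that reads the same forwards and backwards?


Scanning 'yxxbababxx' for palindromic substrings.
Substring at positions 1-9: 'xxbababxx'.
Check: reverse('xxbababxx') = 'xxbababxx' -> palindrome confirmed.
Neighbouring characters ('y' / '-') break symmetry, so it cannot extend further.
No longer palindromic substring exists; longest length = 9

9


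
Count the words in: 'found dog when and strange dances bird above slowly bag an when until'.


Counting words by splitting on spaces:
  Word 1: 'found'
  Word 2: 'dog'
  Word 3: 'when'
  Word 4: 'and'
  Word 5: 'strange'
  Word 6: 'dances'
  Word 7: 'bird'
  Word 8: 'above'
  Word 9: 'slowly'
  Word 10: 'bag'
  Word 11: 'an'
  Word 12: 'when'
  Word 13: 'until'
Total words: 13

13


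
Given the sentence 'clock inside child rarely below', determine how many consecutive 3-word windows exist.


Word trigrams from [5] words:
  Trigram 1: (clock inside child)
  Trigram 2: (inside child rarely)
  Trigram 3: (child rarely below)
Total word trigrams: 5 - 2 = 3

3


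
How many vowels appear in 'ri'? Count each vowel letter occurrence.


Scanning each character of 'ri':
  Position 1: 'r' -> consonant (running count: 0)
  Position 2: 'i' -> vowel (running count: 1)
Total vowels: 1

1


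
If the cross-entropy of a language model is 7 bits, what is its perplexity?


Perplexity formula: PP = 2^H
H = 7
PP = 2^7
Steps: 2^1 = 2, 2^2 = 4, 2^3 = 8, 2^4 = 16, 2^5 = 32, 2^6 = 64, 2^7 = 128
PP = 128

128


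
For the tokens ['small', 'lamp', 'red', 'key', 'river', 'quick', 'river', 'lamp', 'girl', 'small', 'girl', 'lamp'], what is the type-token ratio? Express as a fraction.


Tokens: 12
Unique types: ('girl', 'key', 'lamp', 'quick', 'red', 'river', 'small') = 7
TTR = 7/12
Already in lowest terms.

7/12


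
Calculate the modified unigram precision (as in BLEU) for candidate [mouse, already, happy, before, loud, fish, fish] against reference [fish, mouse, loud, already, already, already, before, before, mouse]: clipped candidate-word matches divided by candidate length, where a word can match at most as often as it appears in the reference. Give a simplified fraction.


Reference word counts: {'already': 3, 'before': 2, 'fish': 1, 'loud': 1, 'mouse': 2}
Checking each candidate word (with clipping):
  'mouse' -> in reference (ref count 2, used 1/2) -> match (matches: 1)
  'already' -> in reference (ref count 3, used 1/3) -> match (matches: 2)
  'happy' -> not in reference -> no match (matches: 2)
  'before' -> in reference (ref count 2, used 1/2) -> match (matches: 3)
  'loud' -> in reference (ref count 1, used 1/1) -> match (matches: 4)
  'fish' -> in reference (ref count 1, used 1/1) -> match (matches: 5)
  'fish' -> ref count 1 already used up (1/1) -> clipped, no match (matches: 5)
Clipped matches: 5, Candidate length: 7
Precision = 5/7

5/7


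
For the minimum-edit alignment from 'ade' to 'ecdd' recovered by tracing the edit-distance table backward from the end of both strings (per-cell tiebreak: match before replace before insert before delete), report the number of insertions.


Edit distance = 3. Backtracking from cell (3, 4) with preference match > replace > insert > delete,
then listing the resulting alignment 'ade' -> 'ecdd' left to right:
  Step 1: insert 'e' [insertion #1]
  Step 2: replace a->c
  Step 3: keep 'd'
  Step 4: replace e->d
Total insertions: 1

1


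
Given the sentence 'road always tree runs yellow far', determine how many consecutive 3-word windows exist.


Word trigrams from [6] words:
  Trigram 1: (road always tree)
  Trigram 2: (always tree runs)
  Trigram 3: (tree runs yellow)
  Trigram 4: (runs yellow far)
Total word trigrams: 6 - 2 = 4

4


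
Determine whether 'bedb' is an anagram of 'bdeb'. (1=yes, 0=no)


Sort characters of 'bedb': 'bbde'
Sort characters of 'bdeb': 'bbde'
Sorted forms match -> they ARE anagrams
Result: 1

1


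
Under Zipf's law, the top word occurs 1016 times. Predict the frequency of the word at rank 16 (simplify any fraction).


Zipf's law: freq(rank) = f1 / rank
f1 = 1016, rank = 16
freq = 1016 / 16
GCD(1016, 16) = 8
Simplified: 127/2

127/2


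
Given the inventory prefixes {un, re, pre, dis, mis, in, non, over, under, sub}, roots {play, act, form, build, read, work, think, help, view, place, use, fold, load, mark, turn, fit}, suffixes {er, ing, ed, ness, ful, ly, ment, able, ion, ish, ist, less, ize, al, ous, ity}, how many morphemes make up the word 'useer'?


Segmenting 'useer' against the inventory:
  'use' -> root (morpheme 1)
  'er' -> suffix (morpheme 2)
Total morphemes: 2

2


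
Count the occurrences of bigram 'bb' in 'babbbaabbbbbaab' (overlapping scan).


Scanning 'babbbaabbbbbaab' for bigram 'bb':
  Position 0: 'ba' -> no
  Position 1: 'ab' -> no
  Position 2: 'bb' -> MATCH
  Position 3: 'bb' -> MATCH
  Position 4: 'ba' -> no
  Position 5: 'aa' -> no
  Position 6: 'ab' -> no
  Position 7: 'bb' -> MATCH
  Position 8: 'bb' -> MATCH
  Position 9: 'bb' -> MATCH
  Position 10: 'bb' -> MATCH
  Position 11: 'ba' -> no
  Position 12: 'aa' -> no
  Position 13: 'ab' -> no
Total matches: 6

6


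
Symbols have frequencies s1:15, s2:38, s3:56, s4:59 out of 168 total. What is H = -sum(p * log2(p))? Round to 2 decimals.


Computing entropy H = -sum(p_i * log2(p_i)):
  s1: p = 15/168 = 0.0893, -p*log2(p) = 0.3112
  s2: p = 38/168 = 0.2262, -p*log2(p) = 0.4850
  s3: p = 56/168 = 0.3333, -p*log2(p) = 0.5283
  s4: p = 59/168 = 0.3512, -p*log2(p) = 0.5302
H = sum of terms = 1.8547
Rounded to 2 decimals: 1.85

1.85


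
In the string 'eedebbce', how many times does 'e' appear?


Scanning 'eedebbce' for 'e':
  Position 0: 'e' -> MATCH (count: 1)
  Position 1: 'e' -> MATCH (count: 2)
  Position 3: 'e' -> MATCH (count: 3)
  Position 7: 'e' -> MATCH (count: 4)
Total occurrences of 'e': 4

4


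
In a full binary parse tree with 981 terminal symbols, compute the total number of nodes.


Leaf nodes (terminals): 981
Internal nodes = n - 1 = 981 - 1 = 980
Total = leaves + internal = 981 + 980 = 1961

1961


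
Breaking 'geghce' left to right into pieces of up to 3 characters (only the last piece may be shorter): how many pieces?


'geghce' has 6 characters.
Chunking with max size 3:
  Chunk 1: 'geg' (positions 0-2)
  Chunk 2: 'hce' (positions 3-5)
Total chunks: ceil(6 / 3) = 2

2


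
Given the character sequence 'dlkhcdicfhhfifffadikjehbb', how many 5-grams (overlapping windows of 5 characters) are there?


String 'dlkhcdicfhhfifffadikjehbb' has length L = 25.
Number of overlapping n-grams = L - n + 1
Substituting: 25 - 5 + 1 = 21

21


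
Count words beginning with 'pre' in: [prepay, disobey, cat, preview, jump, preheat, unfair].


Checking each word for prefix 'pre':
  'prepay' -> YES, starts with 'pre' (count: 1)
  'disobey' -> no (count: 1)
  'cat' -> no (count: 1)
  'preview' -> YES, starts with 'pre' (count: 2)
  'jump' -> no (count: 2)
  'preheat' -> YES, starts with 'pre' (count: 3)
  'unfair' -> no (count: 3)
Total with prefix 'pre': 3

3


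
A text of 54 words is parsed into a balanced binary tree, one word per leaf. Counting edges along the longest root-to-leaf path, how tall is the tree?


In a balanced binary tree with n leaves the deepest leaf is ceil(log2(n)) edges below the root.
log2(54) = 5.7549
ceil(5.7549) = 6
height (edges) = 6

6


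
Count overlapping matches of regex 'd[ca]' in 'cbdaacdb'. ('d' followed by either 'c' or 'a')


Pattern: d[ca] means 'd' followed by either 'c' or 'a'.
Scanning 'cbdaacdb' position-by-position:
  Pos 0: window 'cb' -> no
  Pos 1: window 'bd' -> no
  Pos 2: window 'da' -> MATCH
  Pos 3: window 'aa' -> no
  Pos 4: window 'ac' -> no
  Pos 5: window 'cd' -> no
  Pos 6: window 'db' -> no
  Pos 7: window 'b' -> no
Total matches: 1

1


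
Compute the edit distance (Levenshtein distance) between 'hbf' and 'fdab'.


Building DP table for s1='hbf' (len 3) and s2='fdab' (len 4):
       f  d  a  b
    0  1  2  3  4
  h 1  1  2  3  4
  b 2  2  2  3  3
  f 3  2  3  3  4
Edit distance = dp[3][4] = 4

4


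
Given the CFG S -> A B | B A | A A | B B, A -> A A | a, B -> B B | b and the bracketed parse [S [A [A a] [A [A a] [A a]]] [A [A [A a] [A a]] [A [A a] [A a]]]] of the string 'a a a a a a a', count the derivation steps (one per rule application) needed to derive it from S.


Every bracketed nonterminal node [X ...] in the tree is produced by exactly one rule application.
Reading the tree off as a leftmost derivation:
  Step 1: S  =>  A A   (applied S -> A A)
  Step 2: A A  =>  A A A   (applied A -> A A)
  Step 3: A A A  =>  a A A   (applied A -> a)
  Step 4: a A A  =>  a A A A   (applied A -> A A)
  Step 5: a A A A  =>  a a A A   (applied A -> a)
  Step 6: a a A A  =>  a a a A   (applied A -> a)
  Step 7: a a a A  =>  a a a A A   (applied A -> A A)
  Step 8: a a a A A  =>  a a a A A A   (applied A -> A A)
  Step 9: a a a A A A  =>  a a a a A A   (applied A -> a)
  Step 10: a a a a A A  =>  a a a a a A   (applied A -> a)
  Step 11: a a a a a A  =>  a a a a a A A   (applied A -> A A)
  Step 12: a a a a a A A  =>  a a a a a a A   (applied A -> a)
  Step 13: a a a a a a A  =>  a a a a a a a   (applied A -> a)
Final yield: a a a a a a a
Total rewrite steps: 13

13


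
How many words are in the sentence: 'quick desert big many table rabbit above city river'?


Counting words by splitting on spaces:
  Word 1: 'quick'
  Word 2: 'desert'
  Word 3: 'big'
  Word 4: 'many'
  Word 5: 'table'
  Word 6: 'rabbit'
  Word 7: 'above'
  Word 8: 'city'
  Word 9: 'river'
Total words: 9

9


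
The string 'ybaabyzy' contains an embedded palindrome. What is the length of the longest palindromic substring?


Scanning 'ybaabyzy' for palindromic substrings.
Substring at positions 0-5: 'ybaaby'.
Check: reverse('ybaaby') = 'ybaaby' -> palindrome confirmed.
Neighbouring characters ('-' / 'z') break symmetry, so it cannot extend further.
No longer palindromic substring exists; longest length = 6

6


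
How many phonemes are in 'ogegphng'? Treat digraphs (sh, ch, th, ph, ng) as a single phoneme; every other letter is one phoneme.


Parsing 'ogegphng' greedily, digraphs first:
  'o' -> vowel phoneme (phonemes so far: 1)
  'g' -> consonant phoneme (phonemes so far: 2)
  'e' -> vowel phoneme (phonemes so far: 3)
  'g' -> consonant phoneme (phonemes so far: 4)
  'ph' -> digraph (1 consonant phoneme) (phonemes so far: 5)
  'ng' -> digraph (1 consonant phoneme) (phonemes so far: 6)
Total phonemes: 6

6


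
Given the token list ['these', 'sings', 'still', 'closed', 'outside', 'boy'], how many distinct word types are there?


Listing all tokens and tracking unique types:
  Token 1: 'these' -> NEW (unique so far: 1)
  Token 2: 'sings' -> NEW (unique so far: 2)
  Token 3: 'still' -> NEW (unique so far: 3)
  Token 4: 'closed' -> NEW (unique so far: 4)
  Token 5: 'outside' -> NEW (unique so far: 5)
  Token 6: 'boy' -> NEW (unique so far: 6)
Unique types: ('boy', 'closed', 'outside', 'sings', 'still', 'these')
Vocabulary size: 6

6


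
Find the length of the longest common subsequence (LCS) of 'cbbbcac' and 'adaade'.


DP table for LCS of 'cbbbcac' and 'adaade':
       a  d  a  a  d  e
    0  0  0  0  0  0  0
  c 0  0  0  0  0  0  0
  b 0  0  0  0  0  0  0
  b 0  0  0  0  0  0  0
  b 0  0  0  0  0  0  0
  c 0  0  0  0  0  0  0
  a 0  1  1  1  1  1  1
  c 0  1  1  1  1  1  1
LCS: 'a'
LCS length = 1

1


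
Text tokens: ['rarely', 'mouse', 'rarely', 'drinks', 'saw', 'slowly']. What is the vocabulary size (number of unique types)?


Listing all tokens and tracking unique types:
  Token 1: 'rarely' -> NEW (unique so far: 1)
  Token 2: 'mouse' -> NEW (unique so far: 2)
  Token 3: 'rarely' -> duplicate (unique so far: 2)
  Token 4: 'drinks' -> NEW (unique so far: 3)
  Token 5: 'saw' -> NEW (unique so far: 4)
  Token 6: 'slowly' -> NEW (unique so far: 5)
Unique types: ('drinks', 'mouse', 'rarely', 'saw', 'slowly')
Vocabulary size: 5

5


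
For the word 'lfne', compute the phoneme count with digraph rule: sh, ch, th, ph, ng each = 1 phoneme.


Parsing 'lfne' greedily, digraphs first:
  'l' -> consonant phoneme (phonemes so far: 1)
  'f' -> consonant phoneme (phonemes so far: 2)
  'n' -> consonant phoneme (phonemes so far: 3)
  'e' -> vowel phoneme (phonemes so far: 4)
Total phonemes: 4

4


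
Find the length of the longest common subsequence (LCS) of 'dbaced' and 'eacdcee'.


DP table for LCS of 'dbaced' and 'eacdcee':
       e  a  c  d  c  e  e
    0  0  0  0  0  0  0  0
  d 0  0  0  0  1  1  1  1
  b 0  0  0  0  1  1  1  1
  a 0  0  1  1  1  1  1  1
  c 0  0  1  2  2  2  2  2
  e 0  1  1  2  2  2  3  3
  d 0  1  1  2  3  3  3  3
LCS: 'dce'
LCS length = 3

3


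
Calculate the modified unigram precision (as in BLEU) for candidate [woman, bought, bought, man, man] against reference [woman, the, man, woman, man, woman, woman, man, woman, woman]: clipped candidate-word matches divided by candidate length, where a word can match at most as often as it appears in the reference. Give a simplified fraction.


Reference word counts: {'man': 3, 'the': 1, 'woman': 6}
Checking each candidate word (with clipping):
  'woman' -> in reference (ref count 6, used 1/6) -> match (matches: 1)
  'bought' -> not in reference -> no match (matches: 1)
  'bought' -> not in reference -> no match (matches: 1)
  'man' -> in reference (ref count 3, used 1/3) -> match (matches: 2)
  'man' -> in reference (ref count 3, used 2/3) -> match (matches: 3)
Clipped matches: 3, Candidate length: 5
Precision = 3/5

3/5


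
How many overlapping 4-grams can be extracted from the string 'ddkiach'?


String 'ddkiach' has length L = 7.
Number of overlapping n-grams = L - n + 1
Substituting: 7 - 4 + 1 = 4

4


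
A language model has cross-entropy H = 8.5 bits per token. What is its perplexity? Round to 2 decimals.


Perplexity formula: PP = 2^H
H = 8.5
PP = 2^8.5
Decompose: 2^8.5 = 2^8 * 2^0.5 = 2^8 * sqrt(2)
2^8 = 256, sqrt(2) ~ 1.4142136
PP ~ 256 * 1.4142136 = 362.0386816
Rounded to 2 decimals: 362.04

362.04
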